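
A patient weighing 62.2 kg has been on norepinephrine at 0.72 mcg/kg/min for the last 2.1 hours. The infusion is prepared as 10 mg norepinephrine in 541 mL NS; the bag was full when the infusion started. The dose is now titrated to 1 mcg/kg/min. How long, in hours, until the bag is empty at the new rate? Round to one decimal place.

1.2 hours

Initial rate:
Dose = 0.72 mcg/kg/min × 62.2 kg = 44.784 mcg/min
44.784 mcg/min × 60 min/hr = 2687.04 mcg/hr
Concentration = 10 mg ÷ 541 mL = 0.01848429 mg/mL = 18.48429 mcg/mL
Rate = 2687.04 mcg/hr ÷ 18.48429 mcg/mL = 145.3689 mL/hr
Volume infused so far = 145.3689 mL/hr × 2.1 hr = 305.2746 mL
Volume remaining = 541 − 305.2746 = 235.7254 mL
New rate:
Dose = 1 mcg/kg/min × 62.2 kg = 62.2 mcg/min
62.2 mcg/min × 60 min/hr = 3732 mcg/hr
Rate = 3732 mcg/hr ÷ 18.48429 mcg/mL = 201.9012 mL/hr
Time remaining = 235.7254 mL ÷ 201.9012 mL/hr = 1.167528 hr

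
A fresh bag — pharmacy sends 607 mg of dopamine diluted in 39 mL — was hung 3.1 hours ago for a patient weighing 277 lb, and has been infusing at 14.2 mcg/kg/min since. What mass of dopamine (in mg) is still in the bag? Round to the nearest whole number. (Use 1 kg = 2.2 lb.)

274 mg

Weight = 277 lb ÷ 2.2 lb/kg = 125.9091 kg
Dose = 14.2 mcg/kg/min × 125.9091 kg = 1787.909 mcg/min
1787.909 mcg/min × 60 min/hr = 107274.5 mcg/hr
Concentration = 607 mg ÷ 39 mL = 15.5641 mg/mL = 15564.1 mcg/mL
Rate = 107274.5 mcg/hr ÷ 15564.1 mcg/mL = 6.892434 mL/hr
Volume infused = 6.892434 mL/hr × 3.1 hr = 21.36654 mL
Volume remaining = 39 − 21.36654 = 17.63346 mL
Drug remaining = 17.63346 mL × 15564.1 mcg/mL = 274448.9 mcg = 274.4489 mg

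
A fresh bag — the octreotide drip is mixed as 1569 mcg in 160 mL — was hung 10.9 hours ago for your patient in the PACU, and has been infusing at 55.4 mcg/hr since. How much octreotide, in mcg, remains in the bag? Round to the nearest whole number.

Concentration = 1569 mcg ÷ 160 mL = 9.80625 mcg/mL
Rate = 55.4 mcg/hr ÷ 9.80625 mcg/mL = 5.649458 mL/hr
Volume infused = 5.649458 mL/hr × 10.9 hr = 61.57909 mL
Volume remaining = 160 − 61.57909 = 98.42091 mL
Drug remaining = 98.42091 mL × 9.80625 mcg/mL = 965.14 mcg

965 mcg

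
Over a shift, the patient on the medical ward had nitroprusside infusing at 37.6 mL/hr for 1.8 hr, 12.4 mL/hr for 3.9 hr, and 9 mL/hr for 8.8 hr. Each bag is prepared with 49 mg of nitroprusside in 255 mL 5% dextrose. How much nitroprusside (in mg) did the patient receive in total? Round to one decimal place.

Concentration = 49 mg ÷ 255 mL = 0.1921569 mg/mL
Stage 1: 37.6 mL/hr × 1.8 hr = 67.68 mL → 67.68 mL × 0.1921569 mg/mL = 13.00518 mg
Stage 2: 12.4 mL/hr × 3.9 hr = 48.36 mL → 48.36 mL × 0.1921569 mg/mL = 9.292706 mg
Stage 3: 9 mL/hr × 8.8 hr = 79.2 mL → 79.2 mL × 0.1921569 mg/mL = 15.21882 mg
Total = 13.00518 + 9.292706 + 15.21882 = 37.51671 mg

37.5 mg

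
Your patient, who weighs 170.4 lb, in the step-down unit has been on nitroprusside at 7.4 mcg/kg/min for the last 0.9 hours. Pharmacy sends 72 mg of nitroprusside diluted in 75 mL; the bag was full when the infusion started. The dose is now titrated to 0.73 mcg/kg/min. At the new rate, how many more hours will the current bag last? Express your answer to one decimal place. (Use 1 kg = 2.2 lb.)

Initial rate:
Weight = 170.4 lb ÷ 2.2 lb/kg = 77.45455 kg
Dose = 7.4 mcg/kg/min × 77.45455 kg = 573.1636 mcg/min
573.1636 mcg/min × 60 min/hr = 34389.82 mcg/hr
Concentration = 72 mg ÷ 75 mL = 0.96 mg/mL = 960 mcg/mL
Rate = 34389.82 mcg/hr ÷ 960 mcg/mL = 35.82273 mL/hr
Volume infused so far = 35.82273 mL/hr × 0.9 hr = 32.24045 mL
Volume remaining = 75 − 32.24045 = 42.75955 mL
New rate:
Dose = 0.73 mcg/kg/min × 77.45455 kg = 56.54182 mcg/min
56.54182 mcg/min × 60 min/hr = 3392.509 mcg/hr
Rate = 3392.509 mcg/hr ÷ 960 mcg/mL = 3.533864 mL/hr
Time remaining = 42.75955 mL ÷ 3.533864 mL/hr = 12.09994 hr

12.1 hours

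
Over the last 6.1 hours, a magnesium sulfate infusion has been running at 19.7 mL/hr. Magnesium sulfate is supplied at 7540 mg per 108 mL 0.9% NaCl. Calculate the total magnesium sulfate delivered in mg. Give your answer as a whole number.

8390 mg

Concentration = 7540 mg ÷ 108 mL = 69.81481 mg/mL
Drug rate = 19.7 mL/hr × 69.81481 mg/mL = 1375.352 mg/hr
Total = 1375.352 mg/hr × 6.1 hr = 8389.646 mg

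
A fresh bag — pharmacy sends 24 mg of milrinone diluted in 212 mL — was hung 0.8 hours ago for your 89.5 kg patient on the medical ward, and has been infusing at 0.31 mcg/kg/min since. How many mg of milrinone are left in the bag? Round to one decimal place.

22.7 mg

Dose = 0.31 mcg/kg/min × 89.5 kg = 27.745 mcg/min
27.745 mcg/min × 60 min/hr = 1664.7 mcg/hr
Concentration = 24 mg ÷ 212 mL = 0.1132075 mg/mL = 113.2075 mcg/mL
Rate = 1664.7 mcg/hr ÷ 113.2075 mcg/mL = 14.70485 mL/hr
Volume infused = 14.70485 mL/hr × 0.8 hr = 11.76388 mL
Volume remaining = 212 − 11.76388 = 200.2361 mL
Drug remaining = 200.2361 mL × 113.2075 mcg/mL = 22668.24 mcg = 22.66824 mg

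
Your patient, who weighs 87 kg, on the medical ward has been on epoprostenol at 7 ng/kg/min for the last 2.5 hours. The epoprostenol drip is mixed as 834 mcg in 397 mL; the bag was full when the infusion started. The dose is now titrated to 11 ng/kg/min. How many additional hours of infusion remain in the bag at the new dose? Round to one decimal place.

12.9 hours

Initial rate:
Dose = 7 ng/kg/min × 87 kg = 609 ng/min
609 ng/min × 60 min/hr = 36540 ng/hr
Concentration = 834 mcg ÷ 397 mL = 2.100756 mcg/mL = 2100.756 ng/mL
Rate = 36540 ng/hr ÷ 2100.756 ng/mL = 17.39374 mL/hr
Volume infused so far = 17.39374 mL/hr × 2.5 hr = 43.48435 mL
Volume remaining = 397 − 43.48435 = 353.5156 mL
New rate:
Dose = 11 ng/kg/min × 87 kg = 957 ng/min
957 ng/min × 60 min/hr = 57420 ng/hr
Rate = 57420 ng/hr ÷ 2100.756 ng/mL = 27.33302 mL/hr
Time remaining = 353.5156 mL ÷ 27.33302 mL/hr = 12.93365 hr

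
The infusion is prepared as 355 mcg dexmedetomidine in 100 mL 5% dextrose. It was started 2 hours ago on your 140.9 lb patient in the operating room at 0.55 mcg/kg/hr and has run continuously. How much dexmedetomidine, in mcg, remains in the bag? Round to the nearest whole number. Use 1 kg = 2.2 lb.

285 mcg

Weight = 140.9 lb ÷ 2.2 lb/kg = 64.04545 kg
Dose = 0.55 mcg/kg/hr × 64.04545 kg = 35.225 mcg/hr
Concentration = 355 mcg ÷ 100 mL = 3.55 mcg/mL
Rate = 35.225 mcg/hr ÷ 3.55 mcg/mL = 9.922535 mL/hr
Volume infused = 9.922535 mL/hr × 2 hr = 19.84507 mL
Volume remaining = 100 − 19.84507 = 80.15493 mL
Drug remaining = 80.15493 mL × 3.55 mcg/mL = 284.55 mcg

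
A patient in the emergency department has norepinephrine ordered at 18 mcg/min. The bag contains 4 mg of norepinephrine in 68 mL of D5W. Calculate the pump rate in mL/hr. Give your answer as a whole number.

18 mL/hr

18 mcg/min × 60 min/hr = 1080 mcg/hr
Concentration = 4 mg ÷ 68 mL = 0.05882353 mg/mL = 58.82353 mcg/mL
Rate = 1080 mcg/hr ÷ 58.82353 mcg/mL = 18.36 mL/hr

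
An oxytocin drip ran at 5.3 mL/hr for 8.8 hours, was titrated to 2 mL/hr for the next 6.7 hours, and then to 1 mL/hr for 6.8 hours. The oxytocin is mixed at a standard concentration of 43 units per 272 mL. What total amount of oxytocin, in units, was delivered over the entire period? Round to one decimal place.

10.6 units

Concentration = 43 units ÷ 272 mL = 0.1580882 units/mL
Stage 1: 5.3 mL/hr × 8.8 hr = 46.64 mL → 46.64 mL × 0.1580882 units/mL = 7.373235 units
Stage 2: 2 mL/hr × 6.7 hr = 13.4 mL → 13.4 mL × 0.1580882 units/mL = 2.118382 units
Stage 3: 1 mL/hr × 6.8 hr = 6.8 mL → 6.8 mL × 0.1580882 units/mL = 1.075 units
Total = 7.373235 + 2.118382 + 1.075 = 10.56662 units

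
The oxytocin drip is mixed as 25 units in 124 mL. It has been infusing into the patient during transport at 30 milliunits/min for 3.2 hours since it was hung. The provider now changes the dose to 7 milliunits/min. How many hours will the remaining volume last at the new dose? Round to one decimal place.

Initial rate:
30 milliunits/min × 60 min/hr = 1800 milliunits/hr
Concentration = 25 units ÷ 124 mL = 0.2016129 units/mL = 201.6129 milliunits/mL
Rate = 1800 milliunits/hr ÷ 201.6129 milliunits/mL = 8.928 mL/hr
Volume infused so far = 8.928 mL/hr × 3.2 hr = 28.5696 mL
Volume remaining = 124 − 28.5696 = 95.4304 mL
New rate:
7 milliunits/min × 60 min/hr = 420 milliunits/hr
Rate = 420 milliunits/hr ÷ 201.6129 milliunits/mL = 2.0832 mL/hr
Time remaining = 95.4304 mL ÷ 2.0832 mL/hr = 45.80952 hr

45.8 hours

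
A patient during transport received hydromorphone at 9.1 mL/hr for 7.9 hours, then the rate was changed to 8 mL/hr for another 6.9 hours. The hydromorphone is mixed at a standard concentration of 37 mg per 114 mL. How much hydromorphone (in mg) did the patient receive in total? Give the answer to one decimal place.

41.2 mg

Concentration = 37 mg ÷ 114 mL = 0.3245614 mg/mL
Stage 1: 9.1 mL/hr × 7.9 hr = 71.89 mL → 71.89 mL × 0.3245614 mg/mL = 23.33272 mg
Stage 2: 8 mL/hr × 6.9 hr = 55.2 mL → 55.2 mL × 0.3245614 mg/mL = 17.91579 mg
Total = 23.33272 + 17.91579 = 41.24851 mg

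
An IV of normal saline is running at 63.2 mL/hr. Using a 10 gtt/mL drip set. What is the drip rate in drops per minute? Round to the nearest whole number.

11 gtt/min

63.2 mL/hr ÷ 60 min/hr = 1.053333 mL/min
1.053333 mL/min × 10 gtt/mL = 10.53333 gtt/min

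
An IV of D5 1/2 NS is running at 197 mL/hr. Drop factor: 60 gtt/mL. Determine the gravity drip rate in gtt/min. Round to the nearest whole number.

197 gtt/min

197 mL/hr ÷ 60 min/hr = 3.283333 mL/min
3.283333 mL/min × 60 gtt/mL = 197 gtt/min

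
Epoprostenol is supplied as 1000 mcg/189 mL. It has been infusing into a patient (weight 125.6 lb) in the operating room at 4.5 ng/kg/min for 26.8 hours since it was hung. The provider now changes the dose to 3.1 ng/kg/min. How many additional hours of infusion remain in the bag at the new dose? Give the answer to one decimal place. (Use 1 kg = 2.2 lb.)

Initial rate:
Weight = 125.6 lb ÷ 2.2 lb/kg = 57.09091 kg
Dose = 4.5 ng/kg/min × 57.09091 kg = 256.9091 ng/min
256.9091 ng/min × 60 min/hr = 15414.55 ng/hr
Concentration = 1000 mcg ÷ 189 mL = 5.291005 mcg/mL = 5291.005 ng/mL
Rate = 15414.55 ng/hr ÷ 5291.005 ng/mL = 2.913349 mL/hr
Volume infused so far = 2.913349 mL/hr × 26.8 hr = 78.07776 mL
Volume remaining = 189 − 78.07776 = 110.9222 mL
New rate:
Dose = 3.1 ng/kg/min × 57.09091 kg = 176.9818 ng/min
176.9818 ng/min × 60 min/hr = 10618.91 ng/hr
Rate = 10618.91 ng/hr ÷ 5291.005 ng/mL = 2.006974 mL/hr
Time remaining = 110.9222 mL ÷ 2.006974 mL/hr = 55.26841 hr

55.3 hours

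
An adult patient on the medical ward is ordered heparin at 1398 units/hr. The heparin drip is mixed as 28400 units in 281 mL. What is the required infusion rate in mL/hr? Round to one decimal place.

13.8 mL/hr

Concentration = 28400 units ÷ 281 mL = 101.0676 units/mL
Rate = 1398 units/hr ÷ 101.0676 units/mL = 13.83232 mL/hr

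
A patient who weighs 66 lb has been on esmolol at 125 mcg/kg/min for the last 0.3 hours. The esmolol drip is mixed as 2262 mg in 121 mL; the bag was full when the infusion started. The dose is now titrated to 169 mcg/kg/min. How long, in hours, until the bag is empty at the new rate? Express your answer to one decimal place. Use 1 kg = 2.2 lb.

Initial rate:
Weight = 66 lb ÷ 2.2 lb/kg = 30 kg
Dose = 125 mcg/kg/min × 30 kg = 3750 mcg/min
3750 mcg/min × 60 min/hr = 225000 mcg/hr
Concentration = 2262 mg ÷ 121 mL = 18.69421 mg/mL = 18694.21 mcg/mL
Rate = 225000 mcg/hr ÷ 18694.21 mcg/mL = 12.03581 mL/hr
Volume infused so far = 12.03581 mL/hr × 0.3 hr = 3.610743 mL
Volume remaining = 121 − 3.610743 = 117.3893 mL
New rate:
Dose = 169 mcg/kg/min × 30 kg = 5070 mcg/min
5070 mcg/min × 60 min/hr = 304200 mcg/hr
Rate = 304200 mcg/hr ÷ 18694.21 mcg/mL = 16.27241 mL/hr
Time remaining = 117.3893 mL ÷ 16.27241 mL/hr = 7.214004 hr

7.2 hours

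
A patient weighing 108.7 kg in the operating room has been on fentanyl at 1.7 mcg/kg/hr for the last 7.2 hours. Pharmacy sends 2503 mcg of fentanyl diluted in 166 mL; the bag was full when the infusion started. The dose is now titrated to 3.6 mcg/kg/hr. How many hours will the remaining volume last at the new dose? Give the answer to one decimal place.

Initial rate:
Dose = 1.7 mcg/kg/hr × 108.7 kg = 184.79 mcg/hr
Concentration = 2503 mcg ÷ 166 mL = 15.07831 mcg/mL
Rate = 184.79 mcg/hr ÷ 15.07831 mcg/mL = 12.25535 mL/hr
Volume infused so far = 12.25535 mL/hr × 7.2 hr = 88.23852 mL
Volume remaining = 166 − 88.23852 = 77.76148 mL
New rate:
Dose = 3.6 mcg/kg/hr × 108.7 kg = 391.32 mcg/hr
Rate = 391.32 mcg/hr ÷ 15.07831 mcg/mL = 25.9525 mL/hr
Time remaining = 77.76148 mL ÷ 25.9525 mL/hr = 2.9963 hr

3.0 hours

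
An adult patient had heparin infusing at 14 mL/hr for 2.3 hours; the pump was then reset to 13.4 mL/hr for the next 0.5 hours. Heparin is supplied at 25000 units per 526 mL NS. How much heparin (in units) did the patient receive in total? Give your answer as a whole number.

Concentration = 25000 units ÷ 526 mL = 47.52852 units/mL
Stage 1: 14 mL/hr × 2.3 hr = 32.2 mL → 32.2 mL × 47.52852 units/mL = 1530.418 units
Stage 2: 13.4 mL/hr × 0.5 hr = 6.7 mL → 6.7 mL × 47.52852 units/mL = 318.4411 units
Total = 1530.418 + 318.4411 = 1848.859 units

1849 units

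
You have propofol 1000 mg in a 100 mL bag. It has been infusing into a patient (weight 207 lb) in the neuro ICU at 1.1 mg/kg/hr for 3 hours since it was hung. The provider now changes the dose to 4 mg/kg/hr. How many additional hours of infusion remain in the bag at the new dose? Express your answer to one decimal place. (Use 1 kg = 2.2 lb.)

1.8 hours

Initial rate:
Weight = 207 lb ÷ 2.2 lb/kg = 94.09091 kg
Dose = 1.1 mg/kg/hr × 94.09091 kg = 103.5 mg/hr
Concentration = 1000 mg ÷ 100 mL = 10 mg/mL
Rate = 103.5 mg/hr ÷ 10 mg/mL = 10.35 mL/hr
Volume infused so far = 10.35 mL/hr × 3 hr = 31.05 mL
Volume remaining = 100 − 31.05 = 68.95 mL
New rate:
Dose = 4 mg/kg/hr × 94.09091 kg = 376.3636 mg/hr
Rate = 376.3636 mg/hr ÷ 10 mg/mL = 37.63636 mL/hr
Time remaining = 68.95 mL ÷ 37.63636 mL/hr = 1.832005 hr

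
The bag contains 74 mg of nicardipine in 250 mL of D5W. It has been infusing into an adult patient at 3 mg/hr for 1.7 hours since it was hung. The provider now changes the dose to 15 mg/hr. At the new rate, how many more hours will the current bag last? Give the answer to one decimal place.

4.6 hours

Initial rate:
Concentration = 74 mg ÷ 250 mL = 0.296 mg/mL
Rate = 3 mg/hr ÷ 0.296 mg/mL = 10.13514 mL/hr
Volume infused so far = 10.13514 mL/hr × 1.7 hr = 17.22973 mL
Volume remaining = 250 − 17.22973 = 232.7703 mL
New rate:
Rate = 15 mg/hr ÷ 0.296 mg/mL = 50.67568 mL/hr
Time remaining = 232.7703 mL ÷ 50.67568 mL/hr = 4.593333 hr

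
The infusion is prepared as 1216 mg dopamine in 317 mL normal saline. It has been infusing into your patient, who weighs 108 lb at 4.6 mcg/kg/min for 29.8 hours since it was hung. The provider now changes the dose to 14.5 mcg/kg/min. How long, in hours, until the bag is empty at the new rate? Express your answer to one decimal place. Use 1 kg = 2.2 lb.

Initial rate:
Weight = 108 lb ÷ 2.2 lb/kg = 49.09091 kg
Dose = 4.6 mcg/kg/min × 49.09091 kg = 225.8182 mcg/min
225.8182 mcg/min × 60 min/hr = 13549.09 mcg/hr
Concentration = 1216 mg ÷ 317 mL = 3.835962 mg/mL = 3835.962 mcg/mL
Rate = 13549.09 mcg/hr ÷ 3835.962 mcg/mL = 3.532123 mL/hr
Volume infused so far = 3.532123 mL/hr × 29.8 hr = 105.2573 mL
Volume remaining = 317 − 105.2573 = 211.7427 mL
New rate:
Dose = 14.5 mcg/kg/min × 49.09091 kg = 711.8182 mcg/min
711.8182 mcg/min × 60 min/hr = 42709.09 mcg/hr
Rate = 42709.09 mcg/hr ÷ 3835.962 mcg/mL = 11.13387 mL/hr
Time remaining = 211.7427 mL ÷ 11.13387 mL/hr = 19.0179 hr

19.0 hours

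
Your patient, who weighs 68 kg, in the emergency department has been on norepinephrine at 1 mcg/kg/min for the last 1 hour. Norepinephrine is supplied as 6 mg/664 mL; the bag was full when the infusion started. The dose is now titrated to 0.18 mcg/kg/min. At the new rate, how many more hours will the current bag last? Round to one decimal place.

Initial rate:
Dose = 1 mcg/kg/min × 68 kg = 68 mcg/min
68 mcg/min × 60 min/hr = 4080 mcg/hr
Concentration = 6 mg ÷ 664 mL = 0.009036145 mg/mL = 9.036145 mcg/mL
Rate = 4080 mcg/hr ÷ 9.036145 mcg/mL = 451.52 mL/hr
Volume infused so far = 451.52 mL/hr × 1 hr = 451.52 mL
Volume remaining = 664 − 451.52 = 212.48 mL
New rate:
Dose = 0.18 mcg/kg/min × 68 kg = 12.24 mcg/min
12.24 mcg/min × 60 min/hr = 734.4 mcg/hr
Rate = 734.4 mcg/hr ÷ 9.036145 mcg/mL = 81.2736 mL/hr
Time remaining = 212.48 mL ÷ 81.2736 mL/hr = 2.614379 hr

2.6 hours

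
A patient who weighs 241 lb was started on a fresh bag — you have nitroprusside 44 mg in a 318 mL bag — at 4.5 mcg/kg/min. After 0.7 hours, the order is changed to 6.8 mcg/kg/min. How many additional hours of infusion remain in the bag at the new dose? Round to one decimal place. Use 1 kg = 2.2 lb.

Initial rate:
Weight = 241 lb ÷ 2.2 lb/kg = 109.5455 kg
Dose = 4.5 mcg/kg/min × 109.5455 kg = 492.9545 mcg/min
492.9545 mcg/min × 60 min/hr = 29577.27 mcg/hr
Concentration = 44 mg ÷ 318 mL = 0.1383648 mg/mL = 138.3648 mcg/mL
Rate = 29577.27 mcg/hr ÷ 138.3648 mcg/mL = 213.763 mL/hr
Volume infused so far = 213.763 mL/hr × 0.7 hr = 149.6341 mL
Volume remaining = 318 − 149.6341 = 168.3659 mL
New rate:
Dose = 6.8 mcg/kg/min × 109.5455 kg = 744.9091 mcg/min
744.9091 mcg/min × 60 min/hr = 44694.55 mcg/hr
Rate = 44694.55 mcg/hr ÷ 138.3648 mcg/mL = 323.0197 mL/hr
Time remaining = 168.3659 mL ÷ 323.0197 mL/hr = 0.5212249 hr

0.5 hours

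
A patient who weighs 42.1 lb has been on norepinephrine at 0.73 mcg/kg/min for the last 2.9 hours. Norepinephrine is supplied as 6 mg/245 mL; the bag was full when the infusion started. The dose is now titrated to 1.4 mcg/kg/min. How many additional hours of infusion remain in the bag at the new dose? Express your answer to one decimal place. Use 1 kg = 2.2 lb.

2.2 hours

Initial rate:
Weight = 42.1 lb ÷ 2.2 lb/kg = 19.13636 kg
Dose = 0.73 mcg/kg/min × 19.13636 kg = 13.96955 mcg/min
13.96955 mcg/min × 60 min/hr = 838.1727 mcg/hr
Concentration = 6 mg ÷ 245 mL = 0.0244898 mg/mL = 24.4898 mcg/mL
Rate = 838.1727 mcg/hr ÷ 24.4898 mcg/mL = 34.22539 mL/hr
Volume infused so far = 34.22539 mL/hr × 2.9 hr = 99.25362 mL
Volume remaining = 245 − 99.25362 = 145.7464 mL
New rate:
Dose = 1.4 mcg/kg/min × 19.13636 kg = 26.79091 mcg/min
26.79091 mcg/min × 60 min/hr = 1607.455 mcg/hr
Rate = 1607.455 mcg/hr ÷ 24.4898 mcg/mL = 65.63773 mL/hr
Time remaining = 145.7464 mL ÷ 65.63773 mL/hr = 2.220467 hr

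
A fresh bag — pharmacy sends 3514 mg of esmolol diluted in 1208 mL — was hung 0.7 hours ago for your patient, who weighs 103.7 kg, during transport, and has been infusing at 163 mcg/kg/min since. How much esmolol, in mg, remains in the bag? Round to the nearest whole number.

Dose = 163 mcg/kg/min × 103.7 kg = 16903.1 mcg/min
16903.1 mcg/min × 60 min/hr = 1014186 mcg/hr
Concentration = 3514 mg ÷ 1208 mL = 2.90894 mg/mL = 2908.94 mcg/mL
Rate = 1014186 mcg/hr ÷ 2908.94 mcg/mL = 348.6445 mL/hr
Volume infused = 348.6445 mL/hr × 0.7 hr = 244.0511 mL
Volume remaining = 1208 − 244.0511 = 963.9489 mL
Drug remaining = 963.9489 mL × 2908.94 mcg/mL = 2804070 mcg = 2804.07 mg

2804 mg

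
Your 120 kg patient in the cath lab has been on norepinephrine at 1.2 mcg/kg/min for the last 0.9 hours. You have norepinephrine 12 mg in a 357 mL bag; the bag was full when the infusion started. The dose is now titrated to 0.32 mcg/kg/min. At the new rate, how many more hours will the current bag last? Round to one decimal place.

Initial rate:
Dose = 1.2 mcg/kg/min × 120 kg = 144 mcg/min
144 mcg/min × 60 min/hr = 8640 mcg/hr
Concentration = 12 mg ÷ 357 mL = 0.03361345 mg/mL = 33.61345 mcg/mL
Rate = 8640 mcg/hr ÷ 33.61345 mcg/mL = 257.04 mL/hr
Volume infused so far = 257.04 mL/hr × 0.9 hr = 231.336 mL
Volume remaining = 357 − 231.336 = 125.664 mL
New rate:
Dose = 0.32 mcg/kg/min × 120 kg = 38.4 mcg/min
38.4 mcg/min × 60 min/hr = 2304 mcg/hr
Rate = 2304 mcg/hr ÷ 33.61345 mcg/mL = 68.544 mL/hr
Time remaining = 125.664 mL ÷ 68.544 mL/hr = 1.833333 hr

1.8 hours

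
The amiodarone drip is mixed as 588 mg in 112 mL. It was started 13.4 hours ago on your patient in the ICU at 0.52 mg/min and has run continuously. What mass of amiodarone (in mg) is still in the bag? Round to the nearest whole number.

0.52 mg/min × 60 min/hr = 31.2 mg/hr
Concentration = 588 mg ÷ 112 mL = 5.25 mg/mL
Rate = 31.2 mg/hr ÷ 5.25 mg/mL = 5.942857 mL/hr
Volume infused = 5.942857 mL/hr × 13.4 hr = 79.63429 mL
Volume remaining = 112 − 79.63429 = 32.36571 mL
Drug remaining = 32.36571 mL × 5.25 mg/mL = 169.92 mg

170 mg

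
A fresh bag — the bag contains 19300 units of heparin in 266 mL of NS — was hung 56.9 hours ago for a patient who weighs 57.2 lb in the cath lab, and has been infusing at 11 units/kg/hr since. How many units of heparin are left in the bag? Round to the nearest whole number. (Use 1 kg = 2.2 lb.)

Weight = 57.2 lb ÷ 2.2 lb/kg = 26 kg
Dose = 11 units/kg/hr × 26 kg = 286 units/hr
Concentration = 19300 units ÷ 266 mL = 72.55639 units/mL
Rate = 286 units/hr ÷ 72.55639 units/mL = 3.941762 mL/hr
Volume infused = 3.941762 mL/hr × 56.9 hr = 224.2862 mL
Volume remaining = 266 − 224.2862 = 41.71376 mL
Drug remaining = 41.71376 mL × 72.55639 units/mL = 3026.6 units

3027 units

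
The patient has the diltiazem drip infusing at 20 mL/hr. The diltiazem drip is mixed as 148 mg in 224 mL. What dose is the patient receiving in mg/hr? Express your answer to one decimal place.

Concentration = 148 mg ÷ 224 mL = 0.6607143 mg/mL
Drug rate = 20 mL/hr × 0.6607143 mg/mL = 13.21429 mg/hr

13.2 mg/hr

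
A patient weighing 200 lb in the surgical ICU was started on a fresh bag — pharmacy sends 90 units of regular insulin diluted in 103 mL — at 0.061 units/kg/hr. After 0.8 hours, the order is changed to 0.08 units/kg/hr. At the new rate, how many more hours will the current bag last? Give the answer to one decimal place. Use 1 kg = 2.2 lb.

Initial rate:
Weight = 200 lb ÷ 2.2 lb/kg = 90.90909 kg
Dose = 0.061 units/kg/hr × 90.90909 kg = 5.545455 units/hr
Concentration = 90 units ÷ 103 mL = 0.8737864 units/mL
Rate = 5.545455 units/hr ÷ 0.8737864 units/mL = 6.346465 mL/hr
Volume infused so far = 6.346465 mL/hr × 0.8 hr = 5.077172 mL
Volume remaining = 103 − 5.077172 = 97.92283 mL
New rate:
Dose = 0.08 units/kg/hr × 90.90909 kg = 7.272727 units/hr
Rate = 7.272727 units/hr ÷ 0.8737864 units/mL = 8.323232 mL/hr
Time remaining = 97.92283 mL ÷ 8.323232 mL/hr = 11.765 hr

11.8 hours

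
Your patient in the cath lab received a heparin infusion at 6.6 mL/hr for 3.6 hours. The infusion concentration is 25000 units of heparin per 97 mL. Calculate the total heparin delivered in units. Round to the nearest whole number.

6124 units

Concentration = 25000 units ÷ 97 mL = 257.732 units/mL
Drug rate = 6.6 mL/hr × 257.732 units/mL = 1701.031 units/hr
Total = 1701.031 units/hr × 3.6 hr = 6123.711 units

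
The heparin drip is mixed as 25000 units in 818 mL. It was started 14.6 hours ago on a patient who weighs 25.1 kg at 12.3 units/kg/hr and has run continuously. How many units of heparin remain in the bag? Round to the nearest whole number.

20493 units

Dose = 12.3 units/kg/hr × 25.1 kg = 308.73 units/hr
Concentration = 25000 units ÷ 818 mL = 30.56235 units/mL
Rate = 308.73 units/hr ÷ 30.56235 units/mL = 10.10165 mL/hr
Volume infused = 10.10165 mL/hr × 14.6 hr = 147.484 mL
Volume remaining = 818 − 147.484 = 670.516 mL
Drug remaining = 670.516 mL × 30.56235 units/mL = 20492.54 units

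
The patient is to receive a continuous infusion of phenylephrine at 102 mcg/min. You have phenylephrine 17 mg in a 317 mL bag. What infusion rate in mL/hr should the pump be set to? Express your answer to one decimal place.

114.1 mL/hr

102 mcg/min × 60 min/hr = 6120 mcg/hr
Concentration = 17 mg ÷ 317 mL = 0.05362776 mg/mL = 53.62776 mcg/mL
Rate = 6120 mcg/hr ÷ 53.62776 mcg/mL = 114.12 mL/hr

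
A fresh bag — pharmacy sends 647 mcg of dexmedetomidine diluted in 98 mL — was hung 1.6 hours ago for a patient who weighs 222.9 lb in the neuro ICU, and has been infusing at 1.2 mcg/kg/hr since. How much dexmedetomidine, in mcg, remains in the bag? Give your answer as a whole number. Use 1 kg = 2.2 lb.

Weight = 222.9 lb ÷ 2.2 lb/kg = 101.3182 kg
Dose = 1.2 mcg/kg/hr × 101.3182 kg = 121.5818 mcg/hr
Concentration = 647 mcg ÷ 98 mL = 6.602041 mcg/mL
Rate = 121.5818 mcg/hr ÷ 6.602041 mcg/mL = 18.41579 mL/hr
Volume infused = 18.41579 mL/hr × 1.6 hr = 29.46527 mL
Volume remaining = 98 − 29.46527 = 68.53473 mL
Drug remaining = 68.53473 mL × 6.602041 mcg/mL = 452.4691 mcg

452 mcg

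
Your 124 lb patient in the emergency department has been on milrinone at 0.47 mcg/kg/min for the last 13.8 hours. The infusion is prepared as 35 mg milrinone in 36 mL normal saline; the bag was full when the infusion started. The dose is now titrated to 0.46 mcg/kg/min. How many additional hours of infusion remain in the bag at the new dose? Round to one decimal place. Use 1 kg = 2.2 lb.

8.4 hours

Initial rate:
Weight = 124 lb ÷ 2.2 lb/kg = 56.36364 kg
Dose = 0.47 mcg/kg/min × 56.36364 kg = 26.49091 mcg/min
26.49091 mcg/min × 60 min/hr = 1589.455 mcg/hr
Concentration = 35 mg ÷ 36 mL = 0.9722222 mg/mL = 972.2222 mcg/mL
Rate = 1589.455 mcg/hr ÷ 972.2222 mcg/mL = 1.634868 mL/hr
Volume infused so far = 1.634868 mL/hr × 13.8 hr = 22.56117 mL
Volume remaining = 36 − 22.56117 = 13.43883 mL
New rate:
Dose = 0.46 mcg/kg/min × 56.36364 kg = 25.92727 mcg/min
25.92727 mcg/min × 60 min/hr = 1555.636 mcg/hr
Rate = 1555.636 mcg/hr ÷ 972.2222 mcg/mL = 1.600083 mL/hr
Time remaining = 13.43883 mL ÷ 1.600083 mL/hr = 8.398831 hr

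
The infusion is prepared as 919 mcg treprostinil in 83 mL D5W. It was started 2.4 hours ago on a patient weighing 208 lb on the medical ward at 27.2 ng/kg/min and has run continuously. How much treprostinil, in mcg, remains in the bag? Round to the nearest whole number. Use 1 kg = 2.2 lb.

549 mcg

Weight = 208 lb ÷ 2.2 lb/kg = 94.54545 kg
Dose = 27.2 ng/kg/min × 94.54545 kg = 2571.636 ng/min
2571.636 ng/min × 60 min/hr = 154298.2 ng/hr
Concentration = 919 mcg ÷ 83 mL = 11.07229 mcg/mL = 11072.29 ng/mL
Rate = 154298.2 ng/hr ÷ 11072.29 ng/mL = 13.93553 mL/hr
Volume infused = 13.93553 mL/hr × 2.4 hr = 33.44526 mL
Volume remaining = 83 − 33.44526 = 49.55474 mL
Drug remaining = 49.55474 mL × 11072.29 ng/mL = 548684.4 ng = 548.6844 mcg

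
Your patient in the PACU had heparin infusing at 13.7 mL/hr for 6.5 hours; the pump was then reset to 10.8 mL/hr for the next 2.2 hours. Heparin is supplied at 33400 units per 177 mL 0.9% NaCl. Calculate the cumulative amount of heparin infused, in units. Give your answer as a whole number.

Concentration = 33400 units ÷ 177 mL = 188.7006 units/mL
Stage 1: 13.7 mL/hr × 6.5 hr = 89.05 mL → 89.05 mL × 188.7006 units/mL = 16803.79 units
Stage 2: 10.8 mL/hr × 2.2 hr = 23.76 mL → 23.76 mL × 188.7006 units/mL = 4483.525 units
Total = 16803.79 + 4483.525 = 21287.31 units

21287 units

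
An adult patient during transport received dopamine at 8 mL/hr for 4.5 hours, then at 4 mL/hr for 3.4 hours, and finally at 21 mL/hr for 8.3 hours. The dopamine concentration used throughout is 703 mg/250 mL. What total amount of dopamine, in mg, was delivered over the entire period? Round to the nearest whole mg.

Concentration = 703 mg ÷ 250 mL = 2.812 mg/mL
Stage 1: 8 mL/hr × 4.5 hr = 36 mL → 36 mL × 2.812 mg/mL = 101.232 mg
Stage 2: 4 mL/hr × 3.4 hr = 13.6 mL → 13.6 mL × 2.812 mg/mL = 38.2432 mg
Stage 3: 21 mL/hr × 8.3 hr = 174.3 mL → 174.3 mL × 2.812 mg/mL = 490.1316 mg
Total = 101.232 + 38.2432 + 490.1316 = 629.6068 mg

630 mg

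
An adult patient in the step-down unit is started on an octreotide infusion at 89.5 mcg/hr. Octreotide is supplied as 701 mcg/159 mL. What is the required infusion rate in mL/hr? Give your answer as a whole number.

Concentration = 701 mcg ÷ 159 mL = 4.408805 mcg/mL
Rate = 89.5 mcg/hr ÷ 4.408805 mcg/mL = 20.30029 mL/hr

20 mL/hr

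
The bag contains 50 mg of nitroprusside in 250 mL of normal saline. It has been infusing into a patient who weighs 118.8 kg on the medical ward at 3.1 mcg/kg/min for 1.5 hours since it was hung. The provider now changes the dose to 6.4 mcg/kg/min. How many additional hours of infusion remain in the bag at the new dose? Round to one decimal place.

0.4 hours

Initial rate:
Dose = 3.1 mcg/kg/min × 118.8 kg = 368.28 mcg/min
368.28 mcg/min × 60 min/hr = 22096.8 mcg/hr
Concentration = 50 mg ÷ 250 mL = 0.2 mg/mL = 200 mcg/mL
Rate = 22096.8 mcg/hr ÷ 200 mcg/mL = 110.484 mL/hr
Volume infused so far = 110.484 mL/hr × 1.5 hr = 165.726 mL
Volume remaining = 250 − 165.726 = 84.274 mL
New rate:
Dose = 6.4 mcg/kg/min × 118.8 kg = 760.32 mcg/min
760.32 mcg/min × 60 min/hr = 45619.2 mcg/hr
Rate = 45619.2 mcg/hr ÷ 200 mcg/mL = 228.096 mL/hr
Time remaining = 84.274 mL ÷ 228.096 mL/hr = 0.3694672 hr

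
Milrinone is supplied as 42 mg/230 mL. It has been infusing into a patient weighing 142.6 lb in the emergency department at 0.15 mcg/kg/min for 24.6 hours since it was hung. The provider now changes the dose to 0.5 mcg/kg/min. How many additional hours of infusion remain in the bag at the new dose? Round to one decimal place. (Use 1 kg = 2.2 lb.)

Initial rate:
Weight = 142.6 lb ÷ 2.2 lb/kg = 64.81818 kg
Dose = 0.15 mcg/kg/min × 64.81818 kg = 9.722727 mcg/min
9.722727 mcg/min × 60 min/hr = 583.3636 mcg/hr
Concentration = 42 mg ÷ 230 mL = 0.1826087 mg/mL = 182.6087 mcg/mL
Rate = 583.3636 mcg/hr ÷ 182.6087 mcg/mL = 3.19461 mL/hr
Volume infused so far = 3.19461 mL/hr × 24.6 hr = 78.58742 mL
Volume remaining = 230 − 78.58742 = 151.4126 mL
New rate:
Dose = 0.5 mcg/kg/min × 64.81818 kg = 32.40909 mcg/min
32.40909 mcg/min × 60 min/hr = 1944.545 mcg/hr
Rate = 1944.545 mcg/hr ÷ 182.6087 mcg/mL = 10.6487 mL/hr
Time remaining = 151.4126 mL ÷ 10.6487 mL/hr = 14.21888 hr

14.2 hours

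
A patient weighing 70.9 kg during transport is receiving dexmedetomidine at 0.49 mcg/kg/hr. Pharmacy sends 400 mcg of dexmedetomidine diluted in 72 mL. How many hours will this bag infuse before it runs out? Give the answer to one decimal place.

11.5 hours

Dose = 0.49 mcg/kg/hr × 70.9 kg = 34.741 mcg/hr
Concentration = 400 mcg ÷ 72 mL = 5.555556 mcg/mL
Rate = 34.741 mcg/hr ÷ 5.555556 mcg/mL = 6.25338 mL/hr
Duration = 72 mL ÷ 6.25338 mL/hr = 11.51377 hr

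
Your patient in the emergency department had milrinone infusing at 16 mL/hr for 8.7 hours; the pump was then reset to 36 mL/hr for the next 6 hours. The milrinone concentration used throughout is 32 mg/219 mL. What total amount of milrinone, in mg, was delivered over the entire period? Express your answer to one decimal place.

51.9 mg

Concentration = 32 mg ÷ 219 mL = 0.1461187 mg/mL
Stage 1: 16 mL/hr × 8.7 hr = 139.2 mL → 139.2 mL × 0.1461187 mg/mL = 20.33973 mg
Stage 2: 36 mL/hr × 6 hr = 216 mL → 216 mL × 0.1461187 mg/mL = 31.56164 mg
Total = 20.33973 + 31.56164 = 51.90137 mg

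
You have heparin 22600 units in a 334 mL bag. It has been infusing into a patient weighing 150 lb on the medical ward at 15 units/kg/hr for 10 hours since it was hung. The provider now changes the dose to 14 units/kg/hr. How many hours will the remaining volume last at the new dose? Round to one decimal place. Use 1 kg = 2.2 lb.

13.0 hours

Initial rate:
Weight = 150 lb ÷ 2.2 lb/kg = 68.18182 kg
Dose = 15 units/kg/hr × 68.18182 kg = 1022.727 units/hr
Concentration = 22600 units ÷ 334 mL = 67.66467 units/mL
Rate = 1022.727 units/hr ÷ 67.66467 units/mL = 15.11464 mL/hr
Volume infused so far = 15.11464 mL/hr × 10 hr = 151.1464 mL
Volume remaining = 334 − 151.1464 = 182.8536 mL
New rate:
Dose = 14 units/kg/hr × 68.18182 kg = 954.5455 units/hr
Rate = 954.5455 units/hr ÷ 67.66467 units/mL = 14.107 mL/hr
Time remaining = 182.8536 mL ÷ 14.107 mL/hr = 12.9619 hr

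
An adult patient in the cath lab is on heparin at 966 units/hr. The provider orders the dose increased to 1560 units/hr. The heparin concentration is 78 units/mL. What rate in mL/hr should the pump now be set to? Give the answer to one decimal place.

20.0 mL/hr

Rate = 1560 units/hr ÷ 78 units/mL = 20 mL/hr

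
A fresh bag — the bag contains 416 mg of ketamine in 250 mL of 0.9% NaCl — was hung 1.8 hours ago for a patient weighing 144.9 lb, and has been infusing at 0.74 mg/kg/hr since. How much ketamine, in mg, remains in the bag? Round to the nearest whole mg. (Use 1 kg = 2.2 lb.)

328 mg

Weight = 144.9 lb ÷ 2.2 lb/kg = 65.86364 kg
Dose = 0.74 mg/kg/hr × 65.86364 kg = 48.73909 mg/hr
Concentration = 416 mg ÷ 250 mL = 1.664 mg/mL
Rate = 48.73909 mg/hr ÷ 1.664 mg/mL = 29.29032 mL/hr
Volume infused = 29.29032 mL/hr × 1.8 hr = 52.72257 mL
Volume remaining = 250 − 52.72257 = 197.2774 mL
Drug remaining = 197.2774 mL × 1.664 mg/mL = 328.2696 mg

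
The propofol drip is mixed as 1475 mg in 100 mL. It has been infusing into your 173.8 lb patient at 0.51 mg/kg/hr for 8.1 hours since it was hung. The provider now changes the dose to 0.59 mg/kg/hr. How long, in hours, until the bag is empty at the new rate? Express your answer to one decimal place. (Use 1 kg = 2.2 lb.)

24.6 hours

Initial rate:
Weight = 173.8 lb ÷ 2.2 lb/kg = 79 kg
Dose = 0.51 mg/kg/hr × 79 kg = 40.29 mg/hr
Concentration = 1475 mg ÷ 100 mL = 14.75 mg/mL
Rate = 40.29 mg/hr ÷ 14.75 mg/mL = 2.731525 mL/hr
Volume infused so far = 2.731525 mL/hr × 8.1 hr = 22.12536 mL
Volume remaining = 100 − 22.12536 = 77.87464 mL
New rate:
Dose = 0.59 mg/kg/hr × 79 kg = 46.61 mg/hr
Rate = 46.61 mg/hr ÷ 14.75 mg/mL = 3.16 mL/hr
Time remaining = 77.87464 mL ÷ 3.16 mL/hr = 24.64387 hr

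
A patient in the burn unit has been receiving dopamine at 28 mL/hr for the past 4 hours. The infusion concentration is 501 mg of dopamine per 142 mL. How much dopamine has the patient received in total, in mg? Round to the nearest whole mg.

395 mg

Concentration = 501 mg ÷ 142 mL = 3.528169 mg/mL = 3528.169 mcg/mL
Drug rate = 28 mL/hr × 3528.169 mcg/mL = 98788.73 mcg/hr
Total = 98788.73 mcg/hr × 4 hr = 395154.9 mcg = 395.1549 mg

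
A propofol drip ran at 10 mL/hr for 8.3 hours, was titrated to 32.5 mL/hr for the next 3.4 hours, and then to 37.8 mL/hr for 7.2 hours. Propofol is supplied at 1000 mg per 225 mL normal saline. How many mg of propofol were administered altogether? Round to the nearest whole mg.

Concentration = 1000 mg ÷ 225 mL = 4.444444 mg/mL
Stage 1: 10 mL/hr × 8.3 hr = 83 mL → 83 mL × 4.444444 mg/mL = 368.8889 mg
Stage 2: 32.5 mL/hr × 3.4 hr = 110.5 mL → 110.5 mL × 4.444444 mg/mL = 491.1111 mg
Stage 3: 37.8 mL/hr × 7.2 hr = 272.16 mL → 272.16 mL × 4.444444 mg/mL = 1209.6 mg
Total = 368.8889 + 491.1111 + 1209.6 = 2069.6 mg

2070 mg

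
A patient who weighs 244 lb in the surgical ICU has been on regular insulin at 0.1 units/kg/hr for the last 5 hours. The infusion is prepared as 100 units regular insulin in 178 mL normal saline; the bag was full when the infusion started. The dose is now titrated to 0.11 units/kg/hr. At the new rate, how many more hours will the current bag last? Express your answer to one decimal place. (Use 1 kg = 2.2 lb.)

Initial rate:
Weight = 244 lb ÷ 2.2 lb/kg = 110.9091 kg
Dose = 0.1 units/kg/hr × 110.9091 kg = 11.09091 units/hr
Concentration = 100 units ÷ 178 mL = 0.5617978 units/mL
Rate = 11.09091 units/hr ÷ 0.5617978 units/mL = 19.74182 mL/hr
Volume infused so far = 19.74182 mL/hr × 5 hr = 98.70909 mL
Volume remaining = 178 − 98.70909 = 79.29091 mL
New rate:
Dose = 0.11 units/kg/hr × 110.9091 kg = 12.2 units/hr
Rate = 12.2 units/hr ÷ 0.5617978 units/mL = 21.716 mL/hr
Time remaining = 79.29091 mL ÷ 21.716 mL/hr = 3.651267 hr

3.7 hours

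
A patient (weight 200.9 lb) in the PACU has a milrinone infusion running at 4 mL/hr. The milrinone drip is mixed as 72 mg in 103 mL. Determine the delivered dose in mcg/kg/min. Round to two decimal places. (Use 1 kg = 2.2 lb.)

0.51 mcg/kg/min

Weight = 200.9 lb ÷ 2.2 lb/kg = 91.31818 kg
Concentration = 72 mg ÷ 103 mL = 0.6990291 mg/mL = 699.0291 mcg/mL
Drug rate = 4 mL/hr × 699.0291 mcg/mL = 2796.117 mcg/hr
2796.117 mcg/hr ÷ 60 min/hr = 46.60194 mcg/min
46.60194 mcg/min ÷ 91.31818 kg = 0.5103249 mcg/kg/min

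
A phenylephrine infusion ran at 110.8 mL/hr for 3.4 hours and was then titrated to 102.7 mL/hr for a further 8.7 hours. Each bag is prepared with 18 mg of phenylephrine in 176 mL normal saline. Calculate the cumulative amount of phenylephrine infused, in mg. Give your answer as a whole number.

130 mg

Concentration = 18 mg ÷ 176 mL = 0.1022727 mg/mL
Stage 1: 110.8 mL/hr × 3.4 hr = 376.72 mL → 376.72 mL × 0.1022727 mg/mL = 38.52818 mg
Stage 2: 102.7 mL/hr × 8.7 hr = 893.49 mL → 893.49 mL × 0.1022727 mg/mL = 91.37966 mg
Total = 38.52818 + 91.37966 = 129.9078 mg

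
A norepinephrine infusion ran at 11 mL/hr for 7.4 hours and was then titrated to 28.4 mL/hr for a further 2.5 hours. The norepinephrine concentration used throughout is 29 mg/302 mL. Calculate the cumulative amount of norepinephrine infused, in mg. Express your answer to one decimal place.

Concentration = 29 mg ÷ 302 mL = 0.09602649 mg/mL
Stage 1: 11 mL/hr × 7.4 hr = 81.4 mL → 81.4 mL × 0.09602649 mg/mL = 7.816556 mg
Stage 2: 28.4 mL/hr × 2.5 hr = 71 mL → 71 mL × 0.09602649 mg/mL = 6.817881 mg
Total = 7.816556 + 6.817881 = 14.63444 mg

14.6 mg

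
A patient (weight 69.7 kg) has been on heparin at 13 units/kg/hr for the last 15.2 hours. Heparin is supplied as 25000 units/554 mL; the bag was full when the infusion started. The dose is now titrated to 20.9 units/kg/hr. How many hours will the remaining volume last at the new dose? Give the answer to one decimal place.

7.7 hours

Initial rate:
Dose = 13 units/kg/hr × 69.7 kg = 906.1 units/hr
Concentration = 25000 units ÷ 554 mL = 45.12635 units/mL
Rate = 906.1 units/hr ÷ 45.12635 units/mL = 20.07918 mL/hr
Volume infused so far = 20.07918 mL/hr × 15.2 hr = 305.2035 mL
Volume remaining = 554 − 305.2035 = 248.7965 mL
New rate:
Dose = 20.9 units/kg/hr × 69.7 kg = 1456.73 units/hr
Rate = 1456.73 units/hr ÷ 45.12635 units/mL = 32.28114 mL/hr
Time remaining = 248.7965 mL ÷ 32.28114 mL/hr = 7.70718 hr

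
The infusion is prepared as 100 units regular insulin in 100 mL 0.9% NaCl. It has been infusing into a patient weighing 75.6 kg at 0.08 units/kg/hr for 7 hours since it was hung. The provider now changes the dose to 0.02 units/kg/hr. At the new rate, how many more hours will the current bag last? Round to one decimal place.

38.1 hours

Initial rate:
Dose = 0.08 units/kg/hr × 75.6 kg = 6.048 units/hr
Concentration = 100 units ÷ 100 mL = 1 units/mL
Rate = 6.048 units/hr ÷ 1 units/mL = 6.048 mL/hr
Volume infused so far = 6.048 mL/hr × 7 hr = 42.336 mL
Volume remaining = 100 − 42.336 = 57.664 mL
New rate:
Dose = 0.02 units/kg/hr × 75.6 kg = 1.512 units/hr
Rate = 1.512 units/hr ÷ 1 units/mL = 1.512 mL/hr
Time remaining = 57.664 mL ÷ 1.512 mL/hr = 38.13757 hr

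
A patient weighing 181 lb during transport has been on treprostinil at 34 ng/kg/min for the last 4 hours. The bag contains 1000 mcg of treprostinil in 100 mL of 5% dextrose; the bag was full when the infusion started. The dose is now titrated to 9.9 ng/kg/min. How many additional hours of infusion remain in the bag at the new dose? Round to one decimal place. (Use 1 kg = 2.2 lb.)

Initial rate:
Weight = 181 lb ÷ 2.2 lb/kg = 82.27273 kg
Dose = 34 ng/kg/min × 82.27273 kg = 2797.273 ng/min
2797.273 ng/min × 60 min/hr = 167836.4 ng/hr
Concentration = 1000 mcg ÷ 100 mL = 10 mcg/mL = 10000 ng/mL
Rate = 167836.4 ng/hr ÷ 10000 ng/mL = 16.78364 mL/hr
Volume infused so far = 16.78364 mL/hr × 4 hr = 67.13455 mL
Volume remaining = 100 − 67.13455 = 32.86545 mL
New rate:
Dose = 9.9 ng/kg/min × 82.27273 kg = 814.5 ng/min
814.5 ng/min × 60 min/hr = 48870 ng/hr
Rate = 48870 ng/hr ÷ 10000 ng/mL = 4.887 mL/hr
Time remaining = 32.86545 mL ÷ 4.887 mL/hr = 6.725078 hr

6.7 hours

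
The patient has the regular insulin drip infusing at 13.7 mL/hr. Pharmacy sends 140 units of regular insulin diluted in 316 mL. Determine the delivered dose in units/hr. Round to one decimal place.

6.1 units/hr

Concentration = 140 units ÷ 316 mL = 0.443038 units/mL
Drug rate = 13.7 mL/hr × 0.443038 units/mL = 6.06962 units/hr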